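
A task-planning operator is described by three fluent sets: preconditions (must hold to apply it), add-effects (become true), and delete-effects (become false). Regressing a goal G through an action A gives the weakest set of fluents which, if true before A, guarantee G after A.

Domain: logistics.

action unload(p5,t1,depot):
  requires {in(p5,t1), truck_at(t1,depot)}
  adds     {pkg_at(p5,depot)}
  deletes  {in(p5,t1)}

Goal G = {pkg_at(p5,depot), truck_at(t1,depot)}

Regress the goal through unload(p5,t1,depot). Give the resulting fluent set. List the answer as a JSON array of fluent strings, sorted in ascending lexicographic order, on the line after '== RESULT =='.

Regress:
  G ∩ del = {}  (empty — regression defined)
  G \ add = {pkg_at(p5,depot), truck_at(t1,depot)} \ {pkg_at(p5,depot)} = {truck_at(t1,depot)}
  ∪ pre   = {truck_at(t1,depot)} ∪ {in(p5,t1), truck_at(t1,depot)}
          = {in(p5,t1), truck_at(t1,depot)}

== RESULT ==
["in(p5,t1)", "truck_at(t1,depot)"]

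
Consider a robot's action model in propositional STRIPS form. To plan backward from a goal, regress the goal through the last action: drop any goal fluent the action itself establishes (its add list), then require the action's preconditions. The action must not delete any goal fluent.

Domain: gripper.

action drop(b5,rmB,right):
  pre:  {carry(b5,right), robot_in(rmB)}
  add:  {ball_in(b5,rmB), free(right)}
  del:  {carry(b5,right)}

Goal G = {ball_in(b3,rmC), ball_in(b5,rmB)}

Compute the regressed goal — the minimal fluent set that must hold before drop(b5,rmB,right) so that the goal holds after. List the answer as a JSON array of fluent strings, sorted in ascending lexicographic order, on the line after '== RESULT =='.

Regress:
  G ∩ del = {}  (empty — regression defined)
  G \ add = {ball_in(b3,rmC), ball_in(b5,rmB)} \ {ball_in(b5,rmB), free(right)} = {ball_in(b3,rmC)}
  ∪ pre   = {ball_in(b3,rmC)} ∪ {carry(b5,right), robot_in(rmB)}
          = {ball_in(b3,rmC), carry(b5,right), robot_in(rmB)}

== RESULT ==
["ball_in(b3,rmC)", "carry(b5,right)", "robot_in(rmB)"]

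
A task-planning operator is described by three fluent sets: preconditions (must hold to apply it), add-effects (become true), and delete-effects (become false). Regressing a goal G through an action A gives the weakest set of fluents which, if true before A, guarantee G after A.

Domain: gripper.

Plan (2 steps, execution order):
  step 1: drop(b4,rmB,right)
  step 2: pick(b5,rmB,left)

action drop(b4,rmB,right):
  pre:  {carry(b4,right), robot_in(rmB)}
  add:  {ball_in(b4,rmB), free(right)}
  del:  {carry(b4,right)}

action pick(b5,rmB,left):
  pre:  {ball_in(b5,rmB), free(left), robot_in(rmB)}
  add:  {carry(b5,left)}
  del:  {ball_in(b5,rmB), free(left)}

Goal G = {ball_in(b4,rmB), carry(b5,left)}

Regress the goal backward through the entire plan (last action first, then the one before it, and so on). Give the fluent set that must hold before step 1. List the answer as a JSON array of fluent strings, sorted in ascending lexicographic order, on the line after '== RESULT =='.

Regress step by step:
  through step 2 (pick(b5,rmB,left)): drop {carry(b5,left)}, keep {ball_in(b4,rmB)}, require {ball_in(b5,rmB), free(left), robot_in(rmB)}
    → {ball_in(b4,rmB), ball_in(b5,rmB), free(left), robot_in(rmB)}
  through step 1 (drop(b4,rmB,right)): drop {ball_in(b4,rmB)}, keep {ball_in(b5,rmB), free(left), robot_in(rmB)}, require {carry(b4,right), robot_in(rmB)}
    → {ball_in(b5,rmB), carry(b4,right), free(left), robot_in(rmB)}

== RESULT ==
["ball_in(b5,rmB)", "carry(b4,right)", "free(left)", "robot_in(rmB)"]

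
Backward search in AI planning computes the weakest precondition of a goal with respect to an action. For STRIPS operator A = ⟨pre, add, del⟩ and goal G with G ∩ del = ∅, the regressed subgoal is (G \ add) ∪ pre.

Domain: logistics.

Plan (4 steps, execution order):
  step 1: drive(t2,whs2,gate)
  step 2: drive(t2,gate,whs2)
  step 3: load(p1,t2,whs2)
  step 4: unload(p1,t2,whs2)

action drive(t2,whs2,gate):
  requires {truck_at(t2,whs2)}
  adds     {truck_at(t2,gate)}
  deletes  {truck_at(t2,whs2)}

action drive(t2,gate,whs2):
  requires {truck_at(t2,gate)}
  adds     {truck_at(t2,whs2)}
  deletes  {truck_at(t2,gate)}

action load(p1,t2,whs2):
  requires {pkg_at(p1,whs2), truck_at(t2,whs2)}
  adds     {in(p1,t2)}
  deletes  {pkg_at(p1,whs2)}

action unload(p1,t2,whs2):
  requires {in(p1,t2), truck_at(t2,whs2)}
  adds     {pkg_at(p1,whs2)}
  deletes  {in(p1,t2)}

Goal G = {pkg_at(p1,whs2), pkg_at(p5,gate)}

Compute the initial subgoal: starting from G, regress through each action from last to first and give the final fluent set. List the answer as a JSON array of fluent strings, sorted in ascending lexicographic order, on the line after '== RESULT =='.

Regress step by step:
  through step 4 (unload(p1,t2,whs2)): drop {pkg_at(p1,whs2)}, keep {pkg_at(p5,gate)}, require {in(p1,t2), truck_at(t2,whs2)}
    → {in(p1,t2), pkg_at(p5,gate), truck_at(t2,whs2)}
  through step 3 (load(p1,t2,whs2)): drop {in(p1,t2)}, keep {pkg_at(p5,gate), truck_at(t2,whs2)}, require {pkg_at(p1,whs2), truck_at(t2,whs2)}
    → {pkg_at(p1,whs2), pkg_at(p5,gate), truck_at(t2,whs2)}
  through step 2 (drive(t2,gate,whs2)): drop {truck_at(t2,whs2)}, keep {pkg_at(p1,whs2), pkg_at(p5,gate)}, require {truck_at(t2,gate)}
    → {pkg_at(p1,whs2), pkg_at(p5,gate), truck_at(t2,gate)}
  through step 1 (drive(t2,whs2,gate)): drop {truck_at(t2,gate)}, keep {pkg_at(p1,whs2), pkg_at(p5,gate)}, require {truck_at(t2,whs2)}
    → {pkg_at(p1,whs2), pkg_at(p5,gate), truck_at(t2,whs2)}

== RESULT ==
["pkg_at(p1,whs2)", "pkg_at(p5,gate)", "truck_at(t2,whs2)"]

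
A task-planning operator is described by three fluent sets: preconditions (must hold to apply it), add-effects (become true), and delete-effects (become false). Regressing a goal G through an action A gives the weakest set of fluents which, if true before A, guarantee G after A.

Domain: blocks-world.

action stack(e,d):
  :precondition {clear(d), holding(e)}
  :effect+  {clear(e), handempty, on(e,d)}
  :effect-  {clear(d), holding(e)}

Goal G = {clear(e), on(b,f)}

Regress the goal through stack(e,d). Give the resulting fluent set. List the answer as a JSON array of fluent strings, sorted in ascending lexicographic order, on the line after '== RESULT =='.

Compute (G \ add) ∪ pre:
  G ∩ del = {}  (empty — regression defined)
  G \ add = {clear(e), on(b,f)} \ {clear(e), handempty, on(e,d)} = {on(b,f)}
  ∪ pre   = {on(b,f)} ∪ {clear(d), holding(e)}
          = {clear(d), holding(e), on(b,f)}

== RESULT ==
["clear(d)", "holding(e)", "on(b,f)"]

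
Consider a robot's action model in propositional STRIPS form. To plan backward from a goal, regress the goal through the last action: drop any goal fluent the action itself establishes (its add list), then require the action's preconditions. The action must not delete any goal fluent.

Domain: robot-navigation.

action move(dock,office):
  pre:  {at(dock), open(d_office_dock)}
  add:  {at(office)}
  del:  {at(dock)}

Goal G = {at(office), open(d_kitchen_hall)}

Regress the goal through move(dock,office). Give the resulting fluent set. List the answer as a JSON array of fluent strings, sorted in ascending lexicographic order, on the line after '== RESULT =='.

Compute (G \ add) ∪ pre:
  G ∩ del = {}  (empty — regression defined)
  G \ add = {at(office), open(d_kitchen_hall)} \ {at(office)} = {open(d_kitchen_hall)}
  ∪ pre   = {open(d_kitchen_hall)} ∪ {at(dock), open(d_office_dock)}
          = {at(dock), open(d_kitchen_hall), open(d_office_dock)}

== RESULT ==
["at(dock)", "open(d_kitchen_hall)", "open(d_office_dock)"]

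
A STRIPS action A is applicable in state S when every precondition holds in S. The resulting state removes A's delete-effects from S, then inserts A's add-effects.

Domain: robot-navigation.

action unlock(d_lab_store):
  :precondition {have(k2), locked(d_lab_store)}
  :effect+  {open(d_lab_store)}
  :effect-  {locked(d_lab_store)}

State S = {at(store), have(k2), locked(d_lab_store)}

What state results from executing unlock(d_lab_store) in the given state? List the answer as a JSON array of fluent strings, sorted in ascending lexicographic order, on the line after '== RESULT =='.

Progress:
  pre ⊆ S: {have(k2), locked(d_lab_store)} ⊆ S  — applicable
  S \ del = {at(store), have(k2)}
  ∪ add   = {at(store), have(k2), open(d_lab_store)}

== RESULT ==
["at(store)", "have(k2)", "open(d_lab_store)"]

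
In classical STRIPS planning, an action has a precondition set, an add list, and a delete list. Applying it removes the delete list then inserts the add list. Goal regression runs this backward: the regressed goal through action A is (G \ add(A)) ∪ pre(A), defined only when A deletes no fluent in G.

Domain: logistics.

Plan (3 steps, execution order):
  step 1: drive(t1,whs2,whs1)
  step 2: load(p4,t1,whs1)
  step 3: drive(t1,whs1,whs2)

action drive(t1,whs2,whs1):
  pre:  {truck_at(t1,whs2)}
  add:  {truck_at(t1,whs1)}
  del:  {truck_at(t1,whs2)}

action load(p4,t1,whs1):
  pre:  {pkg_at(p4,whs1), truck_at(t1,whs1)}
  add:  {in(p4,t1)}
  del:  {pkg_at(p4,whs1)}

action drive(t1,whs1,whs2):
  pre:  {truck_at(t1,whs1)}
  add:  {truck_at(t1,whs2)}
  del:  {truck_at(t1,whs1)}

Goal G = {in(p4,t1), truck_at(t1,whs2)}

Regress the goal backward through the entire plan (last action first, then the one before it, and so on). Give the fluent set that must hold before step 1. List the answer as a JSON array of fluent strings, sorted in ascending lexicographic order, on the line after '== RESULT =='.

Work backward from the goal:
  through step 3 (drive(t1,whs1,whs2)): drop {truck_at(t1,whs2)}, keep {in(p4,t1)}, require {truck_at(t1,whs1)}
    → {in(p4,t1), truck_at(t1,whs1)}
  through step 2 (load(p4,t1,whs1)): drop {in(p4,t1)}, keep {truck_at(t1,whs1)}, require {pkg_at(p4,whs1), truck_at(t1,whs1)}
    → {pkg_at(p4,whs1), truck_at(t1,whs1)}
  through step 1 (drive(t1,whs2,whs1)): drop {truck_at(t1,whs1)}, keep {pkg_at(p4,whs1)}, require {truck_at(t1,whs2)}
    → {pkg_at(p4,whs1), truck_at(t1,whs2)}

== RESULT ==
["pkg_at(p4,whs1)", "truck_at(t1,whs2)"]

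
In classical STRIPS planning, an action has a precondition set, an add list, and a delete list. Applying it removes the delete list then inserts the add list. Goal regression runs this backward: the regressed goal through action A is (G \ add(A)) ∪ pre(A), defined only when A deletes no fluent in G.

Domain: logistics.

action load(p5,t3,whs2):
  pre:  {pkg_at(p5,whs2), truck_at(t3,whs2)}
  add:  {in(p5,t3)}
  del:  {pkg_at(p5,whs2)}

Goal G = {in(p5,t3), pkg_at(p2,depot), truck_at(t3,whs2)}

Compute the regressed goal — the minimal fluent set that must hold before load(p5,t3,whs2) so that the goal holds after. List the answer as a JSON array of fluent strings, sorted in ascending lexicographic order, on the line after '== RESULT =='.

Regress:
  G ∩ del = {}  (empty — regression defined)
  G \ add = {in(p5,t3), pkg_at(p2,depot), truck_at(t3,whs2)} \ {in(p5,t3)} = {pkg_at(p2,depot), truck_at(t3,whs2)}
  ∪ pre   = {pkg_at(p2,depot), truck_at(t3,whs2)} ∪ {pkg_at(p5,whs2), truck_at(t3,whs2)}
          = {pkg_at(p2,depot), pkg_at(p5,whs2), truck_at(t3,whs2)}

== RESULT ==
["pkg_at(p2,depot)", "pkg_at(p5,whs2)", "truck_at(t3,whs2)"]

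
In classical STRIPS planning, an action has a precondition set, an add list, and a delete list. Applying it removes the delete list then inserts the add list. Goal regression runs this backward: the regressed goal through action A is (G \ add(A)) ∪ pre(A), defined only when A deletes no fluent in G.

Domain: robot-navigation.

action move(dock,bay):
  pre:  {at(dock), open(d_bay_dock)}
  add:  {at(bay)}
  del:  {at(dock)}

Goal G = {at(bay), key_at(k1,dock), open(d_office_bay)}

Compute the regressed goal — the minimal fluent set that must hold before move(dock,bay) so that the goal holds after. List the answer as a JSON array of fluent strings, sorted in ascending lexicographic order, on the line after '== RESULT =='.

Compute (G \ add) ∪ pre:
  G ∩ del = {}  (empty — regression defined)
  G \ add = {at(bay), key_at(k1,dock), open(d_office_bay)} \ {at(bay)} = {key_at(k1,dock), open(d_office_bay)}
  ∪ pre   = {key_at(k1,dock), open(d_office_bay)} ∪ {at(dock), open(d_bay_dock)}
          = {at(dock), key_at(k1,dock), open(d_bay_dock), open(d_office_bay)}

== RESULT ==
["at(dock)", "key_at(k1,dock)", "open(d_bay_dock)", "open(d_office_bay)"]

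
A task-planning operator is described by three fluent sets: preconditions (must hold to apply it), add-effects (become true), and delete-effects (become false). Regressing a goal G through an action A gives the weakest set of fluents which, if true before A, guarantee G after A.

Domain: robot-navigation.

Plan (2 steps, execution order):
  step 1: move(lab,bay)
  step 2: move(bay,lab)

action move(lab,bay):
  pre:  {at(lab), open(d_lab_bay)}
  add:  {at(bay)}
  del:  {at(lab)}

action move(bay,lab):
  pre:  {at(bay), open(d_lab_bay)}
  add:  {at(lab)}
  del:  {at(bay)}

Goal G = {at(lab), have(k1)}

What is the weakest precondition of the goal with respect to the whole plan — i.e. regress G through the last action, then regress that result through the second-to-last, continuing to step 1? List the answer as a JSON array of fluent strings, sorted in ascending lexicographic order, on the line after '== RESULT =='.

Work backward from the goal:
  through step 2 (move(bay,lab)): drop {at(lab)}, keep {have(k1)}, require {at(bay), open(d_lab_bay)}
    → {at(bay), have(k1), open(d_lab_bay)}
  through step 1 (move(lab,bay)): drop {at(bay)}, keep {have(k1), open(d_lab_bay)}, require {at(lab), open(d_lab_bay)}
    → {at(lab), have(k1), open(d_lab_bay)}

== RESULT ==
["at(lab)", "have(k1)", "open(d_lab_bay)"]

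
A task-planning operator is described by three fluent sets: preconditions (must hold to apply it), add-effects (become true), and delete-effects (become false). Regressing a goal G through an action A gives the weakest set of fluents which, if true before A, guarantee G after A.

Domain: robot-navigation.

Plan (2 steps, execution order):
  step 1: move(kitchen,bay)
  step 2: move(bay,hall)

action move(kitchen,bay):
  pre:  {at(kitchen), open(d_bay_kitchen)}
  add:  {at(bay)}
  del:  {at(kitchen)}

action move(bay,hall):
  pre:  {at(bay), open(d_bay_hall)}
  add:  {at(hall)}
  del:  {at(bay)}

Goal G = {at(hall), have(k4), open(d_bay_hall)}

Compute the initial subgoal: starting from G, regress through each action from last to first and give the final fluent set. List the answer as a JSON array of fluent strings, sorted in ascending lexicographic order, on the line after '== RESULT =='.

Work backward from the goal:
  through step 2 (move(bay,hall)): drop {at(hall)}, keep {have(k4), open(d_bay_hall)}, require {at(bay), open(d_bay_hall)}
    → {at(bay), have(k4), open(d_bay_hall)}
  through step 1 (move(kitchen,bay)): drop {at(bay)}, keep {have(k4), open(d_bay_hall)}, require {at(kitchen), open(d_bay_kitchen)}
    → {at(kitchen), have(k4), open(d_bay_hall), open(d_bay_kitchen)}

== RESULT ==
["at(kitchen)", "have(k4)", "open(d_bay_hall)", "open(d_bay_kitchen)"]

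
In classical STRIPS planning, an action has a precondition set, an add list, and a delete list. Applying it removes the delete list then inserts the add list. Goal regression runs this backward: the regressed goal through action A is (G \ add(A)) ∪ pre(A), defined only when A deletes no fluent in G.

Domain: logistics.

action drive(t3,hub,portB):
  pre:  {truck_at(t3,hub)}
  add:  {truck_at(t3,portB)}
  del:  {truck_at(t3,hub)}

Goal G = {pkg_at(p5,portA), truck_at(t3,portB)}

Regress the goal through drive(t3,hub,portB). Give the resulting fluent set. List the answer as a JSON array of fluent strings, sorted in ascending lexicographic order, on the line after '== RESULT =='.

Regress:
  G ∩ del = {}  (empty — regression defined)
  G \ add = {pkg_at(p5,portA), truck_at(t3,portB)} \ {truck_at(t3,portB)} = {pkg_at(p5,portA)}
  ∪ pre   = {pkg_at(p5,portA)} ∪ {truck_at(t3,hub)}
          = {pkg_at(p5,portA), truck_at(t3,hub)}

== RESULT ==
["pkg_at(p5,portA)", "truck_at(t3,hub)"]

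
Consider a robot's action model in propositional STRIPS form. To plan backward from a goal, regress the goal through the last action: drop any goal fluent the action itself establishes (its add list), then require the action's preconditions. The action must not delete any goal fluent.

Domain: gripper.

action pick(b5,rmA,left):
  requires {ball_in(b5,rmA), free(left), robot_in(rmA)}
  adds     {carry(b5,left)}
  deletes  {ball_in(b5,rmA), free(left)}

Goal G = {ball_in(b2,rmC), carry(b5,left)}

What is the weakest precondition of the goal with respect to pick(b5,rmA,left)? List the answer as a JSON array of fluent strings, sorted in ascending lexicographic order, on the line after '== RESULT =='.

Regress:
  G ∩ del = {}  (empty — regression defined)
  G \ add = {ball_in(b2,rmC), carry(b5,left)} \ {carry(b5,left)} = {ball_in(b2,rmC)}
  ∪ pre   = {ball_in(b2,rmC)} ∪ {ball_in(b5,rmA), free(left), robot_in(rmA)}
          = {ball_in(b2,rmC), ball_in(b5,rmA), free(left), robot_in(rmA)}

== RESULT ==
["ball_in(b2,rmC)", "ball_in(b5,rmA)", "free(left)", "robot_in(rmA)"]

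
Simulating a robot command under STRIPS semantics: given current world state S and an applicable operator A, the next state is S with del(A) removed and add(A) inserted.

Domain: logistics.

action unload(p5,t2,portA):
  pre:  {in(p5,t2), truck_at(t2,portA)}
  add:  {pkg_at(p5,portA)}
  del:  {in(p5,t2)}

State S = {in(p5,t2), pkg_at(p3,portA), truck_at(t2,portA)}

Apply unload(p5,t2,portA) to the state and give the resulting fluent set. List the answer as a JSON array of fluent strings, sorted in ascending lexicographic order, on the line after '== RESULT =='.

Compute (S \ del) ∪ add:
  pre ⊆ S: {in(p5,t2), truck_at(t2,portA)} ⊆ S  — applicable
  S \ del = {pkg_at(p3,portA), truck_at(t2,portA)}
  ∪ add   = {pkg_at(p3,portA), pkg_at(p5,portA), truck_at(t2,portA)}

== RESULT ==
["pkg_at(p3,portA)", "pkg_at(p5,portA)", "truck_at(t2,portA)"]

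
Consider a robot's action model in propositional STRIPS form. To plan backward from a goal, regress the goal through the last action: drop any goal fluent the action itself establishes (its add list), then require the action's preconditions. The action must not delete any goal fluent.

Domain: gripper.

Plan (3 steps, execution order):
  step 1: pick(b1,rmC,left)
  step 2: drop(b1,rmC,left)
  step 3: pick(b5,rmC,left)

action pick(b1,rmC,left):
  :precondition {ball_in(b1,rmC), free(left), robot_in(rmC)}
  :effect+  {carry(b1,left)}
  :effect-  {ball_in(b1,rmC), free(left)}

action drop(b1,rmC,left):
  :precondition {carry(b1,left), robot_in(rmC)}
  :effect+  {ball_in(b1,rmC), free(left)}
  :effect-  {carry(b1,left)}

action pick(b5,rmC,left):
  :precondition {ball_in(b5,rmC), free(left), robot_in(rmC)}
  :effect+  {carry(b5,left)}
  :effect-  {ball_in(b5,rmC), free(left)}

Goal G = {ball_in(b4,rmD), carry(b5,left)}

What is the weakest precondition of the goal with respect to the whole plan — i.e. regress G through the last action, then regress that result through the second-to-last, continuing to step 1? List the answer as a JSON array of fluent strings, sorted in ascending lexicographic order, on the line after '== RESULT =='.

Work backward from the goal:
  through step 3 (pick(b5,rmC,left)): drop {carry(b5,left)}, keep {ball_in(b4,rmD)}, require {ball_in(b5,rmC), free(left), robot_in(rmC)}
    → {ball_in(b4,rmD), ball_in(b5,rmC), free(left), robot_in(rmC)}
  through step 2 (drop(b1,rmC,left)): drop {free(left)}, keep {ball_in(b4,rmD), ball_in(b5,rmC), robot_in(rmC)}, require {carry(b1,left), robot_in(rmC)}
    → {ball_in(b4,rmD), ball_in(b5,rmC), carry(b1,left), robot_in(rmC)}
  through step 1 (pick(b1,rmC,left)): drop {carry(b1,left)}, keep {ball_in(b4,rmD), ball_in(b5,rmC), robot_in(rmC)}, require {ball_in(b1,rmC), free(left), robot_in(rmC)}
    → {ball_in(b1,rmC), ball_in(b4,rmD), ball_in(b5,rmC), free(left), robot_in(rmC)}

== RESULT ==
["ball_in(b1,rmC)", "ball_in(b4,rmD)", "ball_in(b5,rmC)", "free(left)", "robot_in(rmC)"]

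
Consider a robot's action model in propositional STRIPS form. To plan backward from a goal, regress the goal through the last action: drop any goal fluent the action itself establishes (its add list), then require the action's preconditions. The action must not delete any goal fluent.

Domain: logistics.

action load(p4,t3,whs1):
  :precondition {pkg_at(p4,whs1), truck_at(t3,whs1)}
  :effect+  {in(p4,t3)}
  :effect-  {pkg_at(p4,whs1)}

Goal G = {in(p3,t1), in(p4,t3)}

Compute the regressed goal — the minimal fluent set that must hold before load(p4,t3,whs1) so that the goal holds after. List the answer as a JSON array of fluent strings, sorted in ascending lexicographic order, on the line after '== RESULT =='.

Regress:
  G ∩ del = {}  (empty — regression defined)
  G \ add = {in(p3,t1), in(p4,t3)} \ {in(p4,t3)} = {in(p3,t1)}
  ∪ pre   = {in(p3,t1)} ∪ {pkg_at(p4,whs1), truck_at(t3,whs1)}
          = {in(p3,t1), pkg_at(p4,whs1), truck_at(t3,whs1)}

== RESULT ==
["in(p3,t1)", "pkg_at(p4,whs1)", "truck_at(t3,whs1)"]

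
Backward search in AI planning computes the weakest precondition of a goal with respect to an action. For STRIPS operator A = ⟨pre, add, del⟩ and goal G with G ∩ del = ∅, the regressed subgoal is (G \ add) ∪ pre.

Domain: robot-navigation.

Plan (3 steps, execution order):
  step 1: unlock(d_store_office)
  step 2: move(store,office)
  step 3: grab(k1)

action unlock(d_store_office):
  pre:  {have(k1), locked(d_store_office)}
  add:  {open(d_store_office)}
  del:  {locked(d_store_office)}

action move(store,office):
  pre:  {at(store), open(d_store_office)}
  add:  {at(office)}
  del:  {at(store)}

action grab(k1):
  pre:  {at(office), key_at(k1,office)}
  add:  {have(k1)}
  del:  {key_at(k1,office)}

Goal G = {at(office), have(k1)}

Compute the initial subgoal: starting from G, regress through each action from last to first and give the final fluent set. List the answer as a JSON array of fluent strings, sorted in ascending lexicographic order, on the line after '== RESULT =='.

Regress step by step:
  through step 3 (grab(k1)): drop {have(k1)}, keep {at(office)}, require {at(office), key_at(k1,office)}
    → {at(office), key_at(k1,office)}
  through step 2 (move(store,office)): drop {at(office)}, keep {key_at(k1,office)}, require {at(store), open(d_store_office)}
    → {at(store), key_at(k1,office), open(d_store_office)}
  through step 1 (unlock(d_store_office)): drop {open(d_store_office)}, keep {at(store), key_at(k1,office)}, require {have(k1), locked(d_store_office)}
    → {at(store), have(k1), key_at(k1,office), locked(d_store_office)}

== RESULT ==
["at(store)", "have(k1)", "key_at(k1,office)", "locked(d_store_office)"]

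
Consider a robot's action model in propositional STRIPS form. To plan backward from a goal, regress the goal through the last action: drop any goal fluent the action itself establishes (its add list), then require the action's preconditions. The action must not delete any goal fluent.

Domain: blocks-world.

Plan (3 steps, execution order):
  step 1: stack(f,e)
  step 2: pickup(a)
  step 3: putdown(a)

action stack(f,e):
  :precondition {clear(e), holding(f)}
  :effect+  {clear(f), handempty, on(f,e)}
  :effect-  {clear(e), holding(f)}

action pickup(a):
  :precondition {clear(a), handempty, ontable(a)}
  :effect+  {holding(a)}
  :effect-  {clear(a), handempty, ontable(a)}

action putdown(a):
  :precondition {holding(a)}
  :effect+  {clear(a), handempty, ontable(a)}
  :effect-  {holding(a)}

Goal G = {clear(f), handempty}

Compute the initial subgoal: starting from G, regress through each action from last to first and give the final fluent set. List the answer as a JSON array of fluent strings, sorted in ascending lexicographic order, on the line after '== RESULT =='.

Work backward from the goal:
  through step 3 (putdown(a)): drop {handempty}, keep {clear(f)}, require {holding(a)}
    → {clear(f), holding(a)}
  through step 2 (pickup(a)): drop {holding(a)}, keep {clear(f)}, require {clear(a), handempty, ontable(a)}
    → {clear(a), clear(f), handempty, ontable(a)}
  through step 1 (stack(f,e)): drop {clear(f), handempty}, keep {clear(a), ontable(a)}, require {clear(e), holding(f)}
    → {clear(a), clear(e), holding(f), ontable(a)}

== RESULT ==
["clear(a)", "clear(e)", "holding(f)", "ontable(a)"]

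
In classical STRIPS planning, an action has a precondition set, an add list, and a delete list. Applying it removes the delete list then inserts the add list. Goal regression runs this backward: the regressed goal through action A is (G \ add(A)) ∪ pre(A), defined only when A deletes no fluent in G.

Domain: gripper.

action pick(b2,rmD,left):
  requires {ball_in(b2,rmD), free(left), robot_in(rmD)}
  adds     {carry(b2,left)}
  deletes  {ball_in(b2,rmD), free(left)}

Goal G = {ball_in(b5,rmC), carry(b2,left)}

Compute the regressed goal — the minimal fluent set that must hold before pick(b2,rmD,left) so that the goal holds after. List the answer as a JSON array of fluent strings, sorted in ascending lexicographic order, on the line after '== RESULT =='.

Compute (G \ add) ∪ pre:
  G ∩ del = {}  (empty — regression defined)
  G \ add = {ball_in(b5,rmC), carry(b2,left)} \ {carry(b2,left)} = {ball_in(b5,rmC)}
  ∪ pre   = {ball_in(b5,rmC)} ∪ {ball_in(b2,rmD), free(left), robot_in(rmD)}
          = {ball_in(b2,rmD), ball_in(b5,rmC), free(left), robot_in(rmD)}

== RESULT ==
["ball_in(b2,rmD)", "ball_in(b5,rmC)", "free(left)", "robot_in(rmD)"]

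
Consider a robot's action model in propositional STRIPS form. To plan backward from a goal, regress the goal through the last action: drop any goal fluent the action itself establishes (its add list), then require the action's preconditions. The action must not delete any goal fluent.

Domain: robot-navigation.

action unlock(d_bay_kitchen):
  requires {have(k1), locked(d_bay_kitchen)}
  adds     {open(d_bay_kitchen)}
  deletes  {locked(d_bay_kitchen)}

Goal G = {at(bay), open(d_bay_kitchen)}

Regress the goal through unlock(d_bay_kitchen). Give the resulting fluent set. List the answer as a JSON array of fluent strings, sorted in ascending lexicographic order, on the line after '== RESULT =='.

Compute (G \ add) ∪ pre:
  G ∩ del = {}  (empty — regression defined)
  G \ add = {at(bay), open(d_bay_kitchen)} \ {open(d_bay_kitchen)} = {at(bay)}
  ∪ pre   = {at(bay)} ∪ {have(k1), locked(d_bay_kitchen)}
          = {at(bay), have(k1), locked(d_bay_kitchen)}

== RESULT ==
["at(bay)", "have(k1)", "locked(d_bay_kitchen)"]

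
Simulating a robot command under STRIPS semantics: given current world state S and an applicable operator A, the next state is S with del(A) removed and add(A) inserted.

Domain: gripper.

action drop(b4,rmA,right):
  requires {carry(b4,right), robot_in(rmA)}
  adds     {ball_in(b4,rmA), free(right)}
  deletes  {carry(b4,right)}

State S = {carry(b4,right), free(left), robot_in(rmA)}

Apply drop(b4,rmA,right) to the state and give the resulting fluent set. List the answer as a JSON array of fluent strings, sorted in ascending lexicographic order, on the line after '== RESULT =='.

Progress:
  pre ⊆ S: {carry(b4,right), robot_in(rmA)} ⊆ S  — applicable
  S \ del = {free(left), robot_in(rmA)}
  ∪ add   = {ball_in(b4,rmA), free(left), free(right), robot_in(rmA)}

== RESULT ==
["ball_in(b4,rmA)", "free(left)", "free(right)", "robot_in(rmA)"]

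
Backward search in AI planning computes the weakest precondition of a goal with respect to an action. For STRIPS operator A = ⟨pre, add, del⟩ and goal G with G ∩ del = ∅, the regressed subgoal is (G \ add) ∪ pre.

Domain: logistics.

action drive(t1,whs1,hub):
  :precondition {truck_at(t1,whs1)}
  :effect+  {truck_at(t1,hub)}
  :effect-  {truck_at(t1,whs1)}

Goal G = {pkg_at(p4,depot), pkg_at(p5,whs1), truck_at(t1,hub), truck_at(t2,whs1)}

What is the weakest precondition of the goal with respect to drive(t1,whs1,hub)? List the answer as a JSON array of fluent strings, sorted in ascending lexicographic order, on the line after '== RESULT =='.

Regress:
  G ∩ del = {}  (empty — regression defined)
  G \ add = {pkg_at(p4,depot), pkg_at(p5,whs1), truck_at(t1,hub), truck_at(t2,whs1)} \ {truck_at(t1,hub)} = {pkg_at(p4,depot), pkg_at(p5,whs1), truck_at(t2,whs1)}
  ∪ pre   = {pkg_at(p4,depot), pkg_at(p5,whs1), truck_at(t2,whs1)} ∪ {truck_at(t1,whs1)}
          = {pkg_at(p4,depot), pkg_at(p5,whs1), truck_at(t1,whs1), truck_at(t2,whs1)}

== RESULT ==
["pkg_at(p4,depot)", "pkg_at(p5,whs1)", "truck_at(t1,whs1)", "truck_at(t2,whs1)"]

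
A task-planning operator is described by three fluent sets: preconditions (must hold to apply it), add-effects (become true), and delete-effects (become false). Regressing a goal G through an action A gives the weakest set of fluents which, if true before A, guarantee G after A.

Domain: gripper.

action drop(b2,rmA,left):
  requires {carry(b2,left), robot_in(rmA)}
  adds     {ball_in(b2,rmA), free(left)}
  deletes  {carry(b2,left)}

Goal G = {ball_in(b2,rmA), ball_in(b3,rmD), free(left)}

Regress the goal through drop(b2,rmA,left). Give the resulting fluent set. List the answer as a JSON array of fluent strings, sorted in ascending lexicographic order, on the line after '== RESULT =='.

Compute (G \ add) ∪ pre:
  G ∩ del = {}  (empty — regression defined)
  G \ add = {ball_in(b2,rmA), ball_in(b3,rmD), free(left)} \ {ball_in(b2,rmA), free(left)} = {ball_in(b3,rmD)}
  ∪ pre   = {ball_in(b3,rmD)} ∪ {carry(b2,left), robot_in(rmA)}
          = {ball_in(b3,rmD), carry(b2,left), robot_in(rmA)}

== RESULT ==
["ball_in(b3,rmD)", "carry(b2,left)", "robot_in(rmA)"]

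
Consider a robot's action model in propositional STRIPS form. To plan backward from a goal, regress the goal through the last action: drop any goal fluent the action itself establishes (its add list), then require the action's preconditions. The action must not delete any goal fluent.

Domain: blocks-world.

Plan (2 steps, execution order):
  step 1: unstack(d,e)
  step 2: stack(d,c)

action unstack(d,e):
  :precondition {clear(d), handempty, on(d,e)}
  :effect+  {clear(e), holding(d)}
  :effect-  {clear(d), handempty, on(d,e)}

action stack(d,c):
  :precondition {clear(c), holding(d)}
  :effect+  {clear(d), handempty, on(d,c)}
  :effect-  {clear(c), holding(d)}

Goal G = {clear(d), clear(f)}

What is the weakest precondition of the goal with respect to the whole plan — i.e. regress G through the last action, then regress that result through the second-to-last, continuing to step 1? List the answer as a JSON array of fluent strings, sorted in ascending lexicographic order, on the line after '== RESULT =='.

Regress step by step:
  through step 2 (stack(d,c)): drop {clear(d)}, keep {clear(f)}, require {clear(c), holding(d)}
    → {clear(c), clear(f), holding(d)}
  through step 1 (unstack(d,e)): drop {holding(d)}, keep {clear(c), clear(f)}, require {clear(d), handempty, on(d,e)}
    → {clear(c), clear(d), clear(f), handempty, on(d,e)}

== RESULT ==
["clear(c)", "clear(d)", "clear(f)", "handempty", "on(d,e)"]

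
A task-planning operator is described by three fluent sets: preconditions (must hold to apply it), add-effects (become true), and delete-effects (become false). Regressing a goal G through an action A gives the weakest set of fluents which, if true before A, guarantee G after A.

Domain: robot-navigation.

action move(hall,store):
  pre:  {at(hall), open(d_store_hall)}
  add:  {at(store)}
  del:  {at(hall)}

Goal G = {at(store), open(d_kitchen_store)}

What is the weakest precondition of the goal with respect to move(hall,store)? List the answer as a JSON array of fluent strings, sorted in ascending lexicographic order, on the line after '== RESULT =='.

Regress:
  G ∩ del = {}  (empty — regression defined)
  G \ add = {at(store), open(d_kitchen_store)} \ {at(store)} = {open(d_kitchen_store)}
  ∪ pre   = {open(d_kitchen_store)} ∪ {at(hall), open(d_store_hall)}
          = {at(hall), open(d_kitchen_store), open(d_store_hall)}

== RESULT ==
["at(hall)", "open(d_kitchen_store)", "open(d_store_hall)"]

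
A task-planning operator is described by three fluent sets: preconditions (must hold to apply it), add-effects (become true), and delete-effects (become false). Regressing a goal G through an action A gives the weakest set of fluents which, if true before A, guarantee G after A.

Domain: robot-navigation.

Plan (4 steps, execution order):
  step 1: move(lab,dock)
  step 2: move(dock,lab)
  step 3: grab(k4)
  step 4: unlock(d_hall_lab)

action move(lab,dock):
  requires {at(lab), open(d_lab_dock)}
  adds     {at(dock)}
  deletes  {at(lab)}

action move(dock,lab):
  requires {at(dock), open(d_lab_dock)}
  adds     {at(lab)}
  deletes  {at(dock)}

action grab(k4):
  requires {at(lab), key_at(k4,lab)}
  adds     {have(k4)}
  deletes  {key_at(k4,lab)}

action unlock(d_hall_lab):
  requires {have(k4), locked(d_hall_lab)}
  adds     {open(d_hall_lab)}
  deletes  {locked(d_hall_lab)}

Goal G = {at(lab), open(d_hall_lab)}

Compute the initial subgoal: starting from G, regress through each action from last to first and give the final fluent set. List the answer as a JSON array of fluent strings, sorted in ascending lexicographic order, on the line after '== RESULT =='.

Work backward from the goal:
  through step 4 (unlock(d_hall_lab)): drop {open(d_hall_lab)}, keep {at(lab)}, require {have(k4), locked(d_hall_lab)}
    → {at(lab), have(k4), locked(d_hall_lab)}
  through step 3 (grab(k4)): drop {have(k4)}, keep {at(lab), locked(d_hall_lab)}, require {at(lab), key_at(k4,lab)}
    → {at(lab), key_at(k4,lab), locked(d_hall_lab)}
  through step 2 (move(dock,lab)): drop {at(lab)}, keep {key_at(k4,lab), locked(d_hall_lab)}, require {at(dock), open(d_lab_dock)}
    → {at(dock), key_at(k4,lab), locked(d_hall_lab), open(d_lab_dock)}
  through step 1 (move(lab,dock)): drop {at(dock)}, keep {key_at(k4,lab), locked(d_hall_lab), open(d_lab_dock)}, require {at(lab), open(d_lab_dock)}
    → {at(lab), key_at(k4,lab), locked(d_hall_lab), open(d_lab_dock)}

== RESULT ==
["at(lab)", "key_at(k4,lab)", "locked(d_hall_lab)", "open(d_lab_dock)"]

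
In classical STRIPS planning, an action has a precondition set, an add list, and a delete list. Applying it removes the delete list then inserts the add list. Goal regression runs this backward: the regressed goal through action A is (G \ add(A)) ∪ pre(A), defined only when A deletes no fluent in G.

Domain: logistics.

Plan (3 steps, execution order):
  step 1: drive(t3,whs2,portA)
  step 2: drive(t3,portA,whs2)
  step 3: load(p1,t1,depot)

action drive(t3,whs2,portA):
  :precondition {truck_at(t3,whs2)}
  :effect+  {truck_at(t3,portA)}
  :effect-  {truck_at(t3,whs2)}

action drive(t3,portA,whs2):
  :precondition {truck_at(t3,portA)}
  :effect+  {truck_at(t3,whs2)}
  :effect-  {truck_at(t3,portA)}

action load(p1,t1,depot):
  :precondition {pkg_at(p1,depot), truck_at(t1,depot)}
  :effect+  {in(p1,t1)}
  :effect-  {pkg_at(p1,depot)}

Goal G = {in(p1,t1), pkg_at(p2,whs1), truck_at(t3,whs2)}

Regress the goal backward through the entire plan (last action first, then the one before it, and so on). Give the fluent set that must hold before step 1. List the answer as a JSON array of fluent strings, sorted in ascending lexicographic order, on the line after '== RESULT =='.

Work backward from the goal:
  through step 3 (load(p1,t1,depot)): drop {in(p1,t1)}, keep {pkg_at(p2,whs1), truck_at(t3,whs2)}, require {pkg_at(p1,depot), truck_at(t1,depot)}
    → {pkg_at(p1,depot), pkg_at(p2,whs1), truck_at(t1,depot), truck_at(t3,whs2)}
  through step 2 (drive(t3,portA,whs2)): drop {truck_at(t3,whs2)}, keep {pkg_at(p1,depot), pkg_at(p2,whs1), truck_at(t1,depot)}, require {truck_at(t3,portA)}
    → {pkg_at(p1,depot), pkg_at(p2,whs1), truck_at(t1,depot), truck_at(t3,portA)}
  through step 1 (drive(t3,whs2,portA)): drop {truck_at(t3,portA)}, keep {pkg_at(p1,depot), pkg_at(p2,whs1), truck_at(t1,depot)}, require {truck_at(t3,whs2)}
    → {pkg_at(p1,depot), pkg_at(p2,whs1), truck_at(t1,depot), truck_at(t3,whs2)}

== RESULT ==
["pkg_at(p1,depot)", "pkg_at(p2,whs1)", "truck_at(t1,depot)", "truck_at(t3,whs2)"]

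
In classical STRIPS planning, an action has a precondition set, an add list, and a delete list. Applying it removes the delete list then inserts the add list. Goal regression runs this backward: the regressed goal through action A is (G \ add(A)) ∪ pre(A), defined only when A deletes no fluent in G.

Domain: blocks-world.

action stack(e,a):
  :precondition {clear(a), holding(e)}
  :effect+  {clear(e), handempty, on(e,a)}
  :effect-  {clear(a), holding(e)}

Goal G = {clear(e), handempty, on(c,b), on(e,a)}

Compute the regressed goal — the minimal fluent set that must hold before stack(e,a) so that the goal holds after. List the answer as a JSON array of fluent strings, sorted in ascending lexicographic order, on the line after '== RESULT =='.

Compute (G \ add) ∪ pre:
  G ∩ del = {}  (empty — regression defined)
  G \ add = {clear(e), handempty, on(c,b), on(e,a)} \ {clear(e), handempty, on(e,a)} = {on(c,b)}
  ∪ pre   = {on(c,b)} ∪ {clear(a), holding(e)}
          = {clear(a), holding(e), on(c,b)}

== RESULT ==
["clear(a)", "holding(e)", "on(c,b)"]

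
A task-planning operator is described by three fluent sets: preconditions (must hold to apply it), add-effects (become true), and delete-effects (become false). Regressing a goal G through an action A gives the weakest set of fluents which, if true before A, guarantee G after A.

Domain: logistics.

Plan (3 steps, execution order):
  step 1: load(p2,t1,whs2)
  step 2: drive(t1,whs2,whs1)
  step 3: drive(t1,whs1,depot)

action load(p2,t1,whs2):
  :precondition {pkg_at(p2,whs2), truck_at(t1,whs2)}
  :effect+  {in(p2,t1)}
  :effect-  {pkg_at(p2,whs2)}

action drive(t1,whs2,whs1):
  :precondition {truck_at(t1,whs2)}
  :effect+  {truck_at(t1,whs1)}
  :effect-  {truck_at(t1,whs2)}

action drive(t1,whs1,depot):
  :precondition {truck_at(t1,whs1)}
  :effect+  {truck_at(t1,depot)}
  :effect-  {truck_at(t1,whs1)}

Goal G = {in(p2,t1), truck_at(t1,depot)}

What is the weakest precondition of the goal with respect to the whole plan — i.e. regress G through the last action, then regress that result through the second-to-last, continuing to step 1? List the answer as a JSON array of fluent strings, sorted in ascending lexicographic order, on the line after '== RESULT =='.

Regress step by step:
  through step 3 (drive(t1,whs1,depot)): drop {truck_at(t1,depot)}, keep {in(p2,t1)}, require {truck_at(t1,whs1)}
    → {in(p2,t1), truck_at(t1,whs1)}
  through step 2 (drive(t1,whs2,whs1)): drop {truck_at(t1,whs1)}, keep {in(p2,t1)}, require {truck_at(t1,whs2)}
    → {in(p2,t1), truck_at(t1,whs2)}
  through step 1 (load(p2,t1,whs2)): drop {in(p2,t1)}, keep {truck_at(t1,whs2)}, require {pkg_at(p2,whs2), truck_at(t1,whs2)}
    → {pkg_at(p2,whs2), truck_at(t1,whs2)}

== RESULT ==
["pkg_at(p2,whs2)", "truck_at(t1,whs2)"]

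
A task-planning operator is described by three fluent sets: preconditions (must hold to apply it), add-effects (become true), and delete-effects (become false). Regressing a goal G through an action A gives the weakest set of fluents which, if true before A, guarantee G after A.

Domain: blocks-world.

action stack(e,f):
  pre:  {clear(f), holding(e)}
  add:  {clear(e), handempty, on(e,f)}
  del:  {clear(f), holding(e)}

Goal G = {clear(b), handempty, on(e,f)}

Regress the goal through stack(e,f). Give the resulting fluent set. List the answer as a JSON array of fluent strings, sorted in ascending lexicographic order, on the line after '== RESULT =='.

Compute (G \ add) ∪ pre:
  G ∩ del = {}  (empty — regression defined)
  G \ add = {clear(b), handempty, on(e,f)} \ {clear(e), handempty, on(e,f)} = {clear(b)}
  ∪ pre   = {clear(b)} ∪ {clear(f), holding(e)}
          = {clear(b), clear(f), holding(e)}

== RESULT ==
["clear(b)", "clear(f)", "holding(e)"]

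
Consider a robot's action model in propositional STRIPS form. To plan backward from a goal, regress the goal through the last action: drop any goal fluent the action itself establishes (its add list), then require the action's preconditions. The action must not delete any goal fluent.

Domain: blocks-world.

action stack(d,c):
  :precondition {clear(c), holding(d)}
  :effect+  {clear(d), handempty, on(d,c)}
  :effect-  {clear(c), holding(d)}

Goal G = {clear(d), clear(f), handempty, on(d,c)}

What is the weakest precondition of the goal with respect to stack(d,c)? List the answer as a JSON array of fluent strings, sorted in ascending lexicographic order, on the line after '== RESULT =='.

Regress:
  G ∩ del = {}  (empty — regression defined)
  G \ add = {clear(d), clear(f), handempty, on(d,c)} \ {clear(d), handempty, on(d,c)} = {clear(f)}
  ∪ pre   = {clear(f)} ∪ {clear(c), holding(d)}
          = {clear(c), clear(f), holding(d)}

== RESULT ==
["clear(c)", "clear(f)", "holding(d)"]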